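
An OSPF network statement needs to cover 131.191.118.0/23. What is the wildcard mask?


Subnet mask: 255.255.254.0
Wildcard = 255.255.255.255 - subnet mask
255 - 255 = 0
255 - 255 = 0
255 - 254 = 1
255 - 0 = 255
Wildcard: 0.0.1.255


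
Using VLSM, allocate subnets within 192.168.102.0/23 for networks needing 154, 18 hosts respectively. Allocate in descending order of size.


154 hosts -> /24 (254 usable): 192.168.102.0/24
18 hosts -> /27 (30 usable): 192.168.103.0/27
Allocation: 192.168.102.0/24 (154 hosts, 254 usable); 192.168.103.0/27 (18 hosts, 30 usable)


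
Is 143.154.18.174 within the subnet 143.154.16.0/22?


Subnet network: 143.154.16.0
Test IP AND mask: 143.154.16.0
Yes, 143.154.18.174 is in 143.154.16.0/22


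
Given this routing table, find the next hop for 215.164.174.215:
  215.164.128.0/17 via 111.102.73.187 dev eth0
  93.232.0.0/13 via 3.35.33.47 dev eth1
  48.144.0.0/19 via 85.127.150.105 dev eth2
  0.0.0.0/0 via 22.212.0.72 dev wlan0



Longest prefix match for 215.164.174.215:
  /17 215.164.128.0: MATCH
  /13 93.232.0.0: no
  /19 48.144.0.0: no
  /0 0.0.0.0: MATCH
Selected: next-hop 111.102.73.187 via eth0 (matched /17)


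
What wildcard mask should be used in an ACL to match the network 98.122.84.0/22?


Subnet mask: 255.255.252.0
Wildcard = 255.255.255.255 - subnet mask
255 - 255 = 0
255 - 255 = 0
255 - 252 = 3
255 - 0 = 255
Wildcard: 0.0.3.255


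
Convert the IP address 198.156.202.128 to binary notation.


198 = 11000110
156 = 10011100
202 = 11001010
128 = 10000000
Binary: 11000110.10011100.11001010.10000000


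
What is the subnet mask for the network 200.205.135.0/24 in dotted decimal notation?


/24 means 24 network bits, 8 host bits
Binary: 11111111111111111111111100000000
Mask: 255.255.255.0


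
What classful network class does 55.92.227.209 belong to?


First octet: 55
Binary: 00110111
0xxxxxxx -> Class A (1-126)
Class A, default mask 255.0.0.0 (/8)


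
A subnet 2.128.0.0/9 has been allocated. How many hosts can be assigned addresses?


Host bits = 32 - 9 = 23
Total addresses = 2^23 = 8388608
Usable = total - 2 (network and broadcast)
Usable hosts: 8388606


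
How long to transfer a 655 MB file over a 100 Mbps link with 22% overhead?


Effective throughput = 100 * (1 - 22/100) = 78 Mbps
File size in Mb = 655 * 8 = 5240 Mb
Time = 5240 / 78
Time = 67.1795 seconds


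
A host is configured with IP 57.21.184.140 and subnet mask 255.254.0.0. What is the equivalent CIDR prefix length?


Binary: 11111111.11111110.00000000.00000000
Count leading 1s
Prefix: /15


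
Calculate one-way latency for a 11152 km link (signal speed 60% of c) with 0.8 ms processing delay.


Speed = 0.6 * 3e5 km/s = 180000 km/s
Propagation delay = 11152 / 180000 = 0.062 s = 61.9556 ms
Processing delay = 0.8 ms
Total one-way latency = 62.7556 ms


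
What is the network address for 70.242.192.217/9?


IP:   01000110.11110010.11000000.11011001
Mask: 11111111.10000000.00000000.00000000
AND operation:
Net:  01000110.10000000.00000000.00000000
Network: 70.128.0.0/9


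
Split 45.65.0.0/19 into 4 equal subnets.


New prefix = 19 + 2 = 21
Each subnet has 2048 addresses
  45.65.0.0/21
  45.65.8.0/21
  45.65.16.0/21
  45.65.24.0/21
Subnets: 45.65.0.0/21, 45.65.8.0/21, 45.65.16.0/21, 45.65.24.0/21


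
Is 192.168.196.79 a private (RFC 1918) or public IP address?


RFC 1918 private ranges:
  10.0.0.0/8 (10.0.0.0 - 10.255.255.255)
  172.16.0.0/12 (172.16.0.0 - 172.31.255.255)
  192.168.0.0/16 (192.168.0.0 - 192.168.255.255)
Private (in 192.168.0.0/16)


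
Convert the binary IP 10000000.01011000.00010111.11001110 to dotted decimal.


10000000 = 128
01011000 = 88
00010111 = 23
11001110 = 206
IP: 128.88.23.206


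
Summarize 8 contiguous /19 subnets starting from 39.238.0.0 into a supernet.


Original prefix: /19
Number of subnets: 8 = 2^3
New prefix = 19 - 3 = 16
Supernet: 39.238.0.0/16


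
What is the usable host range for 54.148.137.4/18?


Network: 54.148.128.0
Broadcast: 54.148.191.255
First usable = network + 1
Last usable = broadcast - 1
Range: 54.148.128.1 to 54.148.191.254


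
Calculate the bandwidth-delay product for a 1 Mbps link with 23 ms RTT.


BDP = bandwidth * RTT
= 1 Mbps * 23 ms
= 1 * 1e6 * 23 / 1000 bits
= 23000 bits
= 2875 bytes
= 2.8076 KB
BDP = 23000 bits (2875 bytes)


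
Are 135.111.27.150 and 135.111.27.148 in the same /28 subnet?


Mask: 255.255.255.240
135.111.27.150 AND mask = 135.111.27.144
135.111.27.148 AND mask = 135.111.27.144
Yes, same subnet (135.111.27.144)


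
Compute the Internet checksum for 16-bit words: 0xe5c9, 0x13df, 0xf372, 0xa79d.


Sum all words (with carry folding):
+ 0xe5c9 = 0xe5c9
+ 0x13df = 0xf9a8
+ 0xf372 = 0xed1b
+ 0xa79d = 0x94b9
One's complement: ~0x94b9
Checksum = 0x6b46


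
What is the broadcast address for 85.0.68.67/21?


Network: 85.0.64.0/21
Host bits = 11
Set all host bits to 1:
Broadcast: 85.0.71.255


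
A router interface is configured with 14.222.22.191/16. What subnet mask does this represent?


/16 means 16 network bits, 16 host bits
Binary: 11111111111111110000000000000000
Mask: 255.255.0.0


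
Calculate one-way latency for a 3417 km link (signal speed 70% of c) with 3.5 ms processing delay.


Speed = 0.7 * 3e5 km/s = 210000 km/s
Propagation delay = 3417 / 210000 = 0.0163 s = 16.2714 ms
Processing delay = 3.5 ms
Total one-way latency = 19.7714 ms


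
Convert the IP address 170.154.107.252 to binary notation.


170 = 10101010
154 = 10011010
107 = 01101011
252 = 11111100
Binary: 10101010.10011010.01101011.11111100


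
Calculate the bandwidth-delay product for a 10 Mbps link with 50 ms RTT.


BDP = bandwidth * RTT
= 10 Mbps * 50 ms
= 10 * 1e6 * 50 / 1000 bits
= 500000 bits
= 62500 bytes
= 61.0352 KB
BDP = 500000 bits (62500 bytes)


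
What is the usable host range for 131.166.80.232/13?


Network: 131.160.0.0
Broadcast: 131.167.255.255
First usable = network + 1
Last usable = broadcast - 1
Range: 131.160.0.1 to 131.167.255.254


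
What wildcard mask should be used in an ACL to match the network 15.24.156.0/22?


Subnet mask: 255.255.252.0
Wildcard = 255.255.255.255 - subnet mask
255 - 255 = 0
255 - 255 = 0
255 - 252 = 3
255 - 0 = 255
Wildcard: 0.0.3.255


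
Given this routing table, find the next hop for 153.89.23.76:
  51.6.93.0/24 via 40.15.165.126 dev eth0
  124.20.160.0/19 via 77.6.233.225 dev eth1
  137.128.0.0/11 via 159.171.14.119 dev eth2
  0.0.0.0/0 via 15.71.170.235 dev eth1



Longest prefix match for 153.89.23.76:
  /24 51.6.93.0: no
  /19 124.20.160.0: no
  /11 137.128.0.0: no
  /0 0.0.0.0: MATCH
Selected: next-hop 15.71.170.235 via eth1 (matched /0)


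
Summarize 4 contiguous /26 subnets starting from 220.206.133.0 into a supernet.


Original prefix: /26
Number of subnets: 4 = 2^2
New prefix = 26 - 2 = 24
Supernet: 220.206.133.0/24


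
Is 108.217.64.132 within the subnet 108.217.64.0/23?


Subnet network: 108.217.64.0
Test IP AND mask: 108.217.64.0
Yes, 108.217.64.132 is in 108.217.64.0/23


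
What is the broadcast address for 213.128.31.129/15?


Network: 213.128.0.0/15
Host bits = 17
Set all host bits to 1:
Broadcast: 213.129.255.255


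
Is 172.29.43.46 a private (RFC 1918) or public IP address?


RFC 1918 private ranges:
  10.0.0.0/8 (10.0.0.0 - 10.255.255.255)
  172.16.0.0/12 (172.16.0.0 - 172.31.255.255)
  192.168.0.0/16 (192.168.0.0 - 192.168.255.255)
Private (in 172.16.0.0/12)


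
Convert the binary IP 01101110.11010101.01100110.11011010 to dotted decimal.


01101110 = 110
11010101 = 213
01100110 = 102
11011010 = 218
IP: 110.213.102.218


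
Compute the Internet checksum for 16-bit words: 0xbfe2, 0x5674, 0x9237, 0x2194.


Sum all words (with carry folding):
+ 0xbfe2 = 0xbfe2
+ 0x5674 = 0x1657
+ 0x9237 = 0xa88e
+ 0x2194 = 0xca22
One's complement: ~0xca22
Checksum = 0x35dd


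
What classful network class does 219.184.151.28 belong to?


First octet: 219
Binary: 11011011
110xxxxx -> Class C (192-223)
Class C, default mask 255.255.255.0 (/24)


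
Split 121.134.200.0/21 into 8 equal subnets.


New prefix = 21 + 3 = 24
Each subnet has 256 addresses
  121.134.200.0/24
  121.134.201.0/24
  121.134.202.0/24
  121.134.203.0/24
  121.134.204.0/24
  121.134.205.0/24
  121.134.206.0/24
  121.134.207.0/24
Subnets: 121.134.200.0/24, 121.134.201.0/24, 121.134.202.0/24, 121.134.203.0/24, 121.134.204.0/24, 121.134.205.0/24, 121.134.206.0/24, 121.134.207.0/24


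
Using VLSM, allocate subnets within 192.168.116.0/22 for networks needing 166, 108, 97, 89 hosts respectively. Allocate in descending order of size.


166 hosts -> /24 (254 usable): 192.168.116.0/24
108 hosts -> /25 (126 usable): 192.168.117.0/25
97 hosts -> /25 (126 usable): 192.168.117.128/25
89 hosts -> /25 (126 usable): 192.168.118.0/25
Allocation: 192.168.116.0/24 (166 hosts, 254 usable); 192.168.117.0/25 (108 hosts, 126 usable); 192.168.117.128/25 (97 hosts, 126 usable); 192.168.118.0/25 (89 hosts, 126 usable)


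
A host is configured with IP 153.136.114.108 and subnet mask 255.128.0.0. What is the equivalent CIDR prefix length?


Binary: 11111111.10000000.00000000.00000000
Count leading 1s
Prefix: /9


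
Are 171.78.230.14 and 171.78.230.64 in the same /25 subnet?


Mask: 255.255.255.128
171.78.230.14 AND mask = 171.78.230.0
171.78.230.64 AND mask = 171.78.230.0
Yes, same subnet (171.78.230.0)


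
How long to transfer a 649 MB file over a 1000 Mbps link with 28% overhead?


Effective throughput = 1000 * (1 - 28/100) = 720 Mbps
File size in Mb = 649 * 8 = 5192 Mb
Time = 5192 / 720
Time = 7.2111 seconds


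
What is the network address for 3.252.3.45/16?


IP:   00000011.11111100.00000011.00101101
Mask: 11111111.11111111.00000000.00000000
AND operation:
Net:  00000011.11111100.00000000.00000000
Network: 3.252.0.0/16


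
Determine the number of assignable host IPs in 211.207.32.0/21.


Host bits = 32 - 21 = 11
Total addresses = 2^11 = 2048
Usable = total - 2 (network and broadcast)
Usable hosts: 2046


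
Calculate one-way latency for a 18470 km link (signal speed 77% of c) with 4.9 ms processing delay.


Speed = 0.77 * 3e5 km/s = 231000 km/s
Propagation delay = 18470 / 231000 = 0.08 s = 79.9567 ms
Processing delay = 4.9 ms
Total one-way latency = 84.8567 ms


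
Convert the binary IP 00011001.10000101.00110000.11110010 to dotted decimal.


00011001 = 25
10000101 = 133
00110000 = 48
11110010 = 242
IP: 25.133.48.242


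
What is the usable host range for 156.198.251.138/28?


Network: 156.198.251.128
Broadcast: 156.198.251.143
First usable = network + 1
Last usable = broadcast - 1
Range: 156.198.251.129 to 156.198.251.142


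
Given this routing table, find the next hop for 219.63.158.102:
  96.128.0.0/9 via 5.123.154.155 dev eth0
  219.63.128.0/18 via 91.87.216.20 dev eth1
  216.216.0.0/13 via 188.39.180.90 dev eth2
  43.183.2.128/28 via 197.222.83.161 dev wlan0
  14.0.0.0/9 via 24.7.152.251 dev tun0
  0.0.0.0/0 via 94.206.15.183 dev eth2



Longest prefix match for 219.63.158.102:
  /9 96.128.0.0: no
  /18 219.63.128.0: MATCH
  /13 216.216.0.0: no
  /28 43.183.2.128: no
  /9 14.0.0.0: no
  /0 0.0.0.0: MATCH
Selected: next-hop 91.87.216.20 via eth1 (matched /18)


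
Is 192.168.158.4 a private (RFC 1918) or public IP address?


RFC 1918 private ranges:
  10.0.0.0/8 (10.0.0.0 - 10.255.255.255)
  172.16.0.0/12 (172.16.0.0 - 172.31.255.255)
  192.168.0.0/16 (192.168.0.0 - 192.168.255.255)
Private (in 192.168.0.0/16)


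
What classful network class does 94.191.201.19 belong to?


First octet: 94
Binary: 01011110
0xxxxxxx -> Class A (1-126)
Class A, default mask 255.0.0.0 (/8)


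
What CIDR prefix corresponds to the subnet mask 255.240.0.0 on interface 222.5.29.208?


Binary: 11111111.11110000.00000000.00000000
Count leading 1s
Prefix: /12


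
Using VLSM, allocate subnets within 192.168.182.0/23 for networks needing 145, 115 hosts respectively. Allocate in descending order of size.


145 hosts -> /24 (254 usable): 192.168.182.0/24
115 hosts -> /25 (126 usable): 192.168.183.0/25
Allocation: 192.168.182.0/24 (145 hosts, 254 usable); 192.168.183.0/25 (115 hosts, 126 usable)


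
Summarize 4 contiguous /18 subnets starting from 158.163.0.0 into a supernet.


Original prefix: /18
Number of subnets: 4 = 2^2
New prefix = 18 - 2 = 16
Supernet: 158.163.0.0/16


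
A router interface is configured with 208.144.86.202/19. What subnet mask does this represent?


/19 means 19 network bits, 13 host bits
Binary: 11111111111111111110000000000000
Mask: 255.255.224.0


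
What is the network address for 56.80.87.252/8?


IP:   00111000.01010000.01010111.11111100
Mask: 11111111.00000000.00000000.00000000
AND operation:
Net:  00111000.00000000.00000000.00000000
Network: 56.0.0.0/8


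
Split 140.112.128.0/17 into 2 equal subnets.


New prefix = 17 + 1 = 18
Each subnet has 16384 addresses
  140.112.128.0/18
  140.112.192.0/18
Subnets: 140.112.128.0/18, 140.112.192.0/18


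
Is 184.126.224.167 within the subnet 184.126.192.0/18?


Subnet network: 184.126.192.0
Test IP AND mask: 184.126.192.0
Yes, 184.126.224.167 is in 184.126.192.0/18


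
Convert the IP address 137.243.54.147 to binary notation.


137 = 10001001
243 = 11110011
54 = 00110110
147 = 10010011
Binary: 10001001.11110011.00110110.10010011


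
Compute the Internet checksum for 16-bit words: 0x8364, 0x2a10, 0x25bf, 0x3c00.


Sum all words (with carry folding):
+ 0x8364 = 0x8364
+ 0x2a10 = 0xad74
+ 0x25bf = 0xd333
+ 0x3c00 = 0x0f34
One's complement: ~0x0f34
Checksum = 0xf0cb


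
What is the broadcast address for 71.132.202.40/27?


Network: 71.132.202.32/27
Host bits = 5
Set all host bits to 1:
Broadcast: 71.132.202.63


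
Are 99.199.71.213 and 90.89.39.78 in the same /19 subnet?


Mask: 255.255.224.0
99.199.71.213 AND mask = 99.199.64.0
90.89.39.78 AND mask = 90.89.32.0
No, different subnets (99.199.64.0 vs 90.89.32.0)


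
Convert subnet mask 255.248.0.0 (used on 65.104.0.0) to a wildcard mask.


Subnet mask: 255.248.0.0
Wildcard = 255.255.255.255 - subnet mask
255 - 255 = 0
255 - 248 = 7
255 - 0 = 255
255 - 0 = 255
Wildcard: 0.7.255.255


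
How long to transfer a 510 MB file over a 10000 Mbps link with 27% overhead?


Effective throughput = 10000 * (1 - 27/100) = 7300 Mbps
File size in Mb = 510 * 8 = 4080 Mb
Time = 4080 / 7300
Time = 0.5589 seconds


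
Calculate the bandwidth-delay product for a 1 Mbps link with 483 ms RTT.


BDP = bandwidth * RTT
= 1 Mbps * 483 ms
= 1 * 1e6 * 483 / 1000 bits
= 483000 bits
= 60375 bytes
= 58.96 KB
BDP = 483000 bits (60375 bytes)


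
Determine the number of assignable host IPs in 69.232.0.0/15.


Host bits = 32 - 15 = 17
Total addresses = 2^17 = 131072
Usable = total - 2 (network and broadcast)
Usable hosts: 131070


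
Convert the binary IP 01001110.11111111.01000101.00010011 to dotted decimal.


01001110 = 78
11111111 = 255
01000101 = 69
00010011 = 19
IP: 78.255.69.19


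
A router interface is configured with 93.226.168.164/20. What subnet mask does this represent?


/20 means 20 network bits, 12 host bits
Binary: 11111111111111111111000000000000
Mask: 255.255.240.0


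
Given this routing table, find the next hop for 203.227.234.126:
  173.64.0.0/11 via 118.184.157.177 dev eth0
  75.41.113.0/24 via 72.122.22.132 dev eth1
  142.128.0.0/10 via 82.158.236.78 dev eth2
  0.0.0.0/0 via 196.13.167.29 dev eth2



Longest prefix match for 203.227.234.126:
  /11 173.64.0.0: no
  /24 75.41.113.0: no
  /10 142.128.0.0: no
  /0 0.0.0.0: MATCH
Selected: next-hop 196.13.167.29 via eth2 (matched /0)


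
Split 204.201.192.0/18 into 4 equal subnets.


New prefix = 18 + 2 = 20
Each subnet has 4096 addresses
  204.201.192.0/20
  204.201.208.0/20
  204.201.224.0/20
  204.201.240.0/20
Subnets: 204.201.192.0/20, 204.201.208.0/20, 204.201.224.0/20, 204.201.240.0/20


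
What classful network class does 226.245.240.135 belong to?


First octet: 226
Binary: 11100010
1110xxxx -> Class D (224-239)
Class D (multicast), default mask N/A


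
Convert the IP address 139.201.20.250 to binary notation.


139 = 10001011
201 = 11001001
20 = 00010100
250 = 11111010
Binary: 10001011.11001001.00010100.11111010


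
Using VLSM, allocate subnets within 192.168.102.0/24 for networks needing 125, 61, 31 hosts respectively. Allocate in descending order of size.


125 hosts -> /25 (126 usable): 192.168.102.0/25
61 hosts -> /26 (62 usable): 192.168.102.128/26
31 hosts -> /26 (62 usable): 192.168.102.192/26
Allocation: 192.168.102.0/25 (125 hosts, 126 usable); 192.168.102.128/26 (61 hosts, 62 usable); 192.168.102.192/26 (31 hosts, 62 usable)


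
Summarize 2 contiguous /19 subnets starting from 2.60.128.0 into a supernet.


Original prefix: /19
Number of subnets: 2 = 2^1
New prefix = 19 - 1 = 18
Supernet: 2.60.128.0/18


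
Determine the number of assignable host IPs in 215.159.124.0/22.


Host bits = 32 - 22 = 10
Total addresses = 2^10 = 1024
Usable = total - 2 (network and broadcast)
Usable hosts: 1022


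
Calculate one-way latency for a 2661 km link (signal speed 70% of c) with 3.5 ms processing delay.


Speed = 0.7 * 3e5 km/s = 210000 km/s
Propagation delay = 2661 / 210000 = 0.0127 s = 12.6714 ms
Processing delay = 3.5 ms
Total one-way latency = 16.1714 ms


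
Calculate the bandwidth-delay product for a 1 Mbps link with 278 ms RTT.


BDP = bandwidth * RTT
= 1 Mbps * 278 ms
= 1 * 1e6 * 278 / 1000 bits
= 278000 bits
= 34750 bytes
= 33.9355 KB
BDP = 278000 bits (34750 bytes)


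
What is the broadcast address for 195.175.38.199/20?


Network: 195.175.32.0/20
Host bits = 12
Set all host bits to 1:
Broadcast: 195.175.47.255


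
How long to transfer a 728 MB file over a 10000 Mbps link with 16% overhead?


Effective throughput = 10000 * (1 - 16/100) = 8400 Mbps
File size in Mb = 728 * 8 = 5824 Mb
Time = 5824 / 8400
Time = 0.6933 seconds


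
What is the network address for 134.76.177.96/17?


IP:   10000110.01001100.10110001.01100000
Mask: 11111111.11111111.10000000.00000000
AND operation:
Net:  10000110.01001100.10000000.00000000
Network: 134.76.128.0/17


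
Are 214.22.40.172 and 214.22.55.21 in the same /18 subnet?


Mask: 255.255.192.0
214.22.40.172 AND mask = 214.22.0.0
214.22.55.21 AND mask = 214.22.0.0
Yes, same subnet (214.22.0.0)


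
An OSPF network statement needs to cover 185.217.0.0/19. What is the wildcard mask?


Subnet mask: 255.255.224.0
Wildcard = 255.255.255.255 - subnet mask
255 - 255 = 0
255 - 255 = 0
255 - 224 = 31
255 - 0 = 255
Wildcard: 0.0.31.255


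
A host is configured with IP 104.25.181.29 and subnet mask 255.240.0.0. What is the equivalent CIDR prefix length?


Binary: 11111111.11110000.00000000.00000000
Count leading 1s
Prefix: /12


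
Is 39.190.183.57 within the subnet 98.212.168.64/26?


Subnet network: 98.212.168.64
Test IP AND mask: 39.190.183.0
No, 39.190.183.57 is not in 98.212.168.64/26


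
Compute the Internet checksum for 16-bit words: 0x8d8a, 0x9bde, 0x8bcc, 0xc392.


Sum all words (with carry folding):
+ 0x8d8a = 0x8d8a
+ 0x9bde = 0x2969
+ 0x8bcc = 0xb535
+ 0xc392 = 0x78c8
One's complement: ~0x78c8
Checksum = 0x8737


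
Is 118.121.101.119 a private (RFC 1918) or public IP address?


RFC 1918 private ranges:
  10.0.0.0/8 (10.0.0.0 - 10.255.255.255)
  172.16.0.0/12 (172.16.0.0 - 172.31.255.255)
  192.168.0.0/16 (192.168.0.0 - 192.168.255.255)
Public (not in any RFC 1918 range)


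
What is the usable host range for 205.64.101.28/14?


Network: 205.64.0.0
Broadcast: 205.67.255.255
First usable = network + 1
Last usable = broadcast - 1
Range: 205.64.0.1 to 205.67.255.254


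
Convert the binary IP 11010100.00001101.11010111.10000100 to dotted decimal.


11010100 = 212
00001101 = 13
11010111 = 215
10000100 = 132
IP: 212.13.215.132


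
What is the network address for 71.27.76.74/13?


IP:   01000111.00011011.01001100.01001010
Mask: 11111111.11111000.00000000.00000000
AND operation:
Net:  01000111.00011000.00000000.00000000
Network: 71.24.0.0/13


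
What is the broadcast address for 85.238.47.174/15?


Network: 85.238.0.0/15
Host bits = 17
Set all host bits to 1:
Broadcast: 85.239.255.255


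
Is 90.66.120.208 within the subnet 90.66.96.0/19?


Subnet network: 90.66.96.0
Test IP AND mask: 90.66.96.0
Yes, 90.66.120.208 is in 90.66.96.0/19


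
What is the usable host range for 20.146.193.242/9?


Network: 20.128.0.0
Broadcast: 20.255.255.255
First usable = network + 1
Last usable = broadcast - 1
Range: 20.128.0.1 to 20.255.255.254


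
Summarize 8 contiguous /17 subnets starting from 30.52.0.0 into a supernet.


Original prefix: /17
Number of subnets: 8 = 2^3
New prefix = 17 - 3 = 14
Supernet: 30.52.0.0/14


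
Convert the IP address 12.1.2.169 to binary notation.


12 = 00001100
1 = 00000001
2 = 00000010
169 = 10101001
Binary: 00001100.00000001.00000010.10101001


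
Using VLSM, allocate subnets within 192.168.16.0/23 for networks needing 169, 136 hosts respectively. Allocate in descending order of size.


169 hosts -> /24 (254 usable): 192.168.16.0/24
136 hosts -> /24 (254 usable): 192.168.17.0/24
Allocation: 192.168.16.0/24 (169 hosts, 254 usable); 192.168.17.0/24 (136 hosts, 254 usable)


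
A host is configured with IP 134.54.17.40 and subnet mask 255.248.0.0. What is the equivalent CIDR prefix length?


Binary: 11111111.11111000.00000000.00000000
Count leading 1s
Prefix: /13


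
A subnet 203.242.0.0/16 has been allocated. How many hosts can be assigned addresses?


Host bits = 32 - 16 = 16
Total addresses = 2^16 = 65536
Usable = total - 2 (network and broadcast)
Usable hosts: 65534


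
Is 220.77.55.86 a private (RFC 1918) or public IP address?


RFC 1918 private ranges:
  10.0.0.0/8 (10.0.0.0 - 10.255.255.255)
  172.16.0.0/12 (172.16.0.0 - 172.31.255.255)
  192.168.0.0/16 (192.168.0.0 - 192.168.255.255)
Public (not in any RFC 1918 range)


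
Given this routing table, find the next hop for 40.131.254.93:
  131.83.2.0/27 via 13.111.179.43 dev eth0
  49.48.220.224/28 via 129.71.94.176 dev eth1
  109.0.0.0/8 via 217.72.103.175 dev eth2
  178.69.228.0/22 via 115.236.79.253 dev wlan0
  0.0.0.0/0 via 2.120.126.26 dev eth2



Longest prefix match for 40.131.254.93:
  /27 131.83.2.0: no
  /28 49.48.220.224: no
  /8 109.0.0.0: no
  /22 178.69.228.0: no
  /0 0.0.0.0: MATCH
Selected: next-hop 2.120.126.26 via eth2 (matched /0)


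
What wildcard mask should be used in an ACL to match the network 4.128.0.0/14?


Subnet mask: 255.252.0.0
Wildcard = 255.255.255.255 - subnet mask
255 - 255 = 0
255 - 252 = 3
255 - 0 = 255
255 - 0 = 255
Wildcard: 0.3.255.255


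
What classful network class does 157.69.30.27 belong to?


First octet: 157
Binary: 10011101
10xxxxxx -> Class B (128-191)
Class B, default mask 255.255.0.0 (/16)


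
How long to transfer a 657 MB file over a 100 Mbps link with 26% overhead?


Effective throughput = 100 * (1 - 26/100) = 74 Mbps
File size in Mb = 657 * 8 = 5256 Mb
Time = 5256 / 74
Time = 71.027 seconds


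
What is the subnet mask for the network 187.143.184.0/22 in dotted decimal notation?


/22 means 22 network bits, 10 host bits
Binary: 11111111111111111111110000000000
Mask: 255.255.252.0


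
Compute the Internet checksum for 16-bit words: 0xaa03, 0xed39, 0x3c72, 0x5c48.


Sum all words (with carry folding):
+ 0xaa03 = 0xaa03
+ 0xed39 = 0x973d
+ 0x3c72 = 0xd3af
+ 0x5c48 = 0x2ff8
One's complement: ~0x2ff8
Checksum = 0xd007


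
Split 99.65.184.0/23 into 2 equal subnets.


New prefix = 23 + 1 = 24
Each subnet has 256 addresses
  99.65.184.0/24
  99.65.185.0/24
Subnets: 99.65.184.0/24, 99.65.185.0/24


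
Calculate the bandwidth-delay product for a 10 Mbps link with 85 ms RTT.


BDP = bandwidth * RTT
= 10 Mbps * 85 ms
= 10 * 1e6 * 85 / 1000 bits
= 850000 bits
= 106250 bytes
= 103.7598 KB
BDP = 850000 bits (106250 bytes)


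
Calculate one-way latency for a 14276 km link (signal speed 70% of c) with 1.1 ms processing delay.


Speed = 0.7 * 3e5 km/s = 210000 km/s
Propagation delay = 14276 / 210000 = 0.068 s = 67.981 ms
Processing delay = 1.1 ms
Total one-way latency = 69.081 ms


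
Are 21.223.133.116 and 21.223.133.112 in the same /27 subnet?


Mask: 255.255.255.224
21.223.133.116 AND mask = 21.223.133.96
21.223.133.112 AND mask = 21.223.133.96
Yes, same subnet (21.223.133.96)


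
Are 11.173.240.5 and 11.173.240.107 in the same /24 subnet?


Mask: 255.255.255.0
11.173.240.5 AND mask = 11.173.240.0
11.173.240.107 AND mask = 11.173.240.0
Yes, same subnet (11.173.240.0)


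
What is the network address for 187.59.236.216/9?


IP:   10111011.00111011.11101100.11011000
Mask: 11111111.10000000.00000000.00000000
AND operation:
Net:  10111011.00000000.00000000.00000000
Network: 187.0.0.0/9


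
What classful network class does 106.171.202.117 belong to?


First octet: 106
Binary: 01101010
0xxxxxxx -> Class A (1-126)
Class A, default mask 255.0.0.0 (/8)


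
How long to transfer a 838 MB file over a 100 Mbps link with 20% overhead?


Effective throughput = 100 * (1 - 20/100) = 80 Mbps
File size in Mb = 838 * 8 = 6704 Mb
Time = 6704 / 80
Time = 83.8 seconds


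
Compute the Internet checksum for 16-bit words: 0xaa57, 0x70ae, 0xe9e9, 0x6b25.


Sum all words (with carry folding):
+ 0xaa57 = 0xaa57
+ 0x70ae = 0x1b06
+ 0xe9e9 = 0x04f0
+ 0x6b25 = 0x7015
One's complement: ~0x7015
Checksum = 0x8fea


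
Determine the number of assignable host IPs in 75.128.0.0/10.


Host bits = 32 - 10 = 22
Total addresses = 2^22 = 4194304
Usable = total - 2 (network and broadcast)
Usable hosts: 4194302


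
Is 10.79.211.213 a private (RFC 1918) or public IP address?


RFC 1918 private ranges:
  10.0.0.0/8 (10.0.0.0 - 10.255.255.255)
  172.16.0.0/12 (172.16.0.0 - 172.31.255.255)
  192.168.0.0/16 (192.168.0.0 - 192.168.255.255)
Private (in 10.0.0.0/8)


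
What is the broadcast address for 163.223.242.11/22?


Network: 163.223.240.0/22
Host bits = 10
Set all host bits to 1:
Broadcast: 163.223.243.255


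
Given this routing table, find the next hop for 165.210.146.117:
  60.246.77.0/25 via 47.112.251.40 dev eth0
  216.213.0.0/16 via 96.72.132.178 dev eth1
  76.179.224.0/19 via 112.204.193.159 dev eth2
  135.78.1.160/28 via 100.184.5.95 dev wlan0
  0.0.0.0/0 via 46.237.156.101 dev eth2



Longest prefix match for 165.210.146.117:
  /25 60.246.77.0: no
  /16 216.213.0.0: no
  /19 76.179.224.0: no
  /28 135.78.1.160: no
  /0 0.0.0.0: MATCH
Selected: next-hop 46.237.156.101 via eth2 (matched /0)


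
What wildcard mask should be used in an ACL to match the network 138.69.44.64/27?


Subnet mask: 255.255.255.224
Wildcard = 255.255.255.255 - subnet mask
255 - 255 = 0
255 - 255 = 0
255 - 255 = 0
255 - 224 = 31
Wildcard: 0.0.0.31


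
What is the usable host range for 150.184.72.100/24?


Network: 150.184.72.0
Broadcast: 150.184.72.255
First usable = network + 1
Last usable = broadcast - 1
Range: 150.184.72.1 to 150.184.72.254


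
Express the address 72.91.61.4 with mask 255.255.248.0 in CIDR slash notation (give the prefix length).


Binary: 11111111.11111111.11111000.00000000
Count leading 1s
Prefix: /21


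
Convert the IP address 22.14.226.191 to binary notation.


22 = 00010110
14 = 00001110
226 = 11100010
191 = 10111111
Binary: 00010110.00001110.11100010.10111111


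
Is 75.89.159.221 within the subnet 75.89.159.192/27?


Subnet network: 75.89.159.192
Test IP AND mask: 75.89.159.192
Yes, 75.89.159.221 is in 75.89.159.192/27


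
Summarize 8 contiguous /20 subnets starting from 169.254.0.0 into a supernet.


Original prefix: /20
Number of subnets: 8 = 2^3
New prefix = 20 - 3 = 17
Supernet: 169.254.0.0/17


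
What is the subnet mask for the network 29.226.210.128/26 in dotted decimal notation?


/26 means 26 network bits, 6 host bits
Binary: 11111111111111111111111111000000
Mask: 255.255.255.192


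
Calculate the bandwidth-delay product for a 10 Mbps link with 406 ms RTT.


BDP = bandwidth * RTT
= 10 Mbps * 406 ms
= 10 * 1e6 * 406 / 1000 bits
= 4060000 bits
= 507500 bytes
= 495.6055 KB
BDP = 4060000 bits (507500 bytes)


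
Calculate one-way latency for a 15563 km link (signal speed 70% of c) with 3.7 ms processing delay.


Speed = 0.7 * 3e5 km/s = 210000 km/s
Propagation delay = 15563 / 210000 = 0.0741 s = 74.1095 ms
Processing delay = 3.7 ms
Total one-way latency = 77.8095 ms


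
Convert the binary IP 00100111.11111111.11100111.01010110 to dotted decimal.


00100111 = 39
11111111 = 255
11100111 = 231
01010110 = 86
IP: 39.255.231.86


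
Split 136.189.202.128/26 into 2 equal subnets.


New prefix = 26 + 1 = 27
Each subnet has 32 addresses
  136.189.202.128/27
  136.189.202.160/27
Subnets: 136.189.202.128/27, 136.189.202.160/27


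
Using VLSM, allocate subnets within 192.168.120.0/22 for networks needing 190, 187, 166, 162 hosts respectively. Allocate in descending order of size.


190 hosts -> /24 (254 usable): 192.168.120.0/24
187 hosts -> /24 (254 usable): 192.168.121.0/24
166 hosts -> /24 (254 usable): 192.168.122.0/24
162 hosts -> /24 (254 usable): 192.168.123.0/24
Allocation: 192.168.120.0/24 (190 hosts, 254 usable); 192.168.121.0/24 (187 hosts, 254 usable); 192.168.122.0/24 (166 hosts, 254 usable); 192.168.123.0/24 (162 hosts, 254 usable)


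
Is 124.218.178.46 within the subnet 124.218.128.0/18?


Subnet network: 124.218.128.0
Test IP AND mask: 124.218.128.0
Yes, 124.218.178.46 is in 124.218.128.0/18


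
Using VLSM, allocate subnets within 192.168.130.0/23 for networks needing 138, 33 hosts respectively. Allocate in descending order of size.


138 hosts -> /24 (254 usable): 192.168.130.0/24
33 hosts -> /26 (62 usable): 192.168.131.0/26
Allocation: 192.168.130.0/24 (138 hosts, 254 usable); 192.168.131.0/26 (33 hosts, 62 usable)


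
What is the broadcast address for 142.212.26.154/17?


Network: 142.212.0.0/17
Host bits = 15
Set all host bits to 1:
Broadcast: 142.212.127.255


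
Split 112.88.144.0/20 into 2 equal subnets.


New prefix = 20 + 1 = 21
Each subnet has 2048 addresses
  112.88.144.0/21
  112.88.152.0/21
Subnets: 112.88.144.0/21, 112.88.152.0/21


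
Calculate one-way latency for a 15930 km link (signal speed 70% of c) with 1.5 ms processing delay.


Speed = 0.7 * 3e5 km/s = 210000 km/s
Propagation delay = 15930 / 210000 = 0.0759 s = 75.8571 ms
Processing delay = 1.5 ms
Total one-way latency = 77.3571 ms


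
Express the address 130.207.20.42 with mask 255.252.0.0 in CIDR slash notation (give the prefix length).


Binary: 11111111.11111100.00000000.00000000
Count leading 1s
Prefix: /14


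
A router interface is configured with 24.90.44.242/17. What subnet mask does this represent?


/17 means 17 network bits, 15 host bits
Binary: 11111111111111111000000000000000
Mask: 255.255.128.0


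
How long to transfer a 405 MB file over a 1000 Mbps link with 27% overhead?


Effective throughput = 1000 * (1 - 27/100) = 730 Mbps
File size in Mb = 405 * 8 = 3240 Mb
Time = 3240 / 730
Time = 4.4384 seconds


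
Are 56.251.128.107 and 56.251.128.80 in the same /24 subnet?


Mask: 255.255.255.0
56.251.128.107 AND mask = 56.251.128.0
56.251.128.80 AND mask = 56.251.128.0
Yes, same subnet (56.251.128.0)


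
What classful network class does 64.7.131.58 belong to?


First octet: 64
Binary: 01000000
0xxxxxxx -> Class A (1-126)
Class A, default mask 255.0.0.0 (/8)


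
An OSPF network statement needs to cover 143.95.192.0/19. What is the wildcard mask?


Subnet mask: 255.255.224.0
Wildcard = 255.255.255.255 - subnet mask
255 - 255 = 0
255 - 255 = 0
255 - 224 = 31
255 - 0 = 255
Wildcard: 0.0.31.255


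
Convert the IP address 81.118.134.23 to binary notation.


81 = 01010001
118 = 01110110
134 = 10000110
23 = 00010111
Binary: 01010001.01110110.10000110.00010111


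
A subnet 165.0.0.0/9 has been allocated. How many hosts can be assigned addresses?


Host bits = 32 - 9 = 23
Total addresses = 2^23 = 8388608
Usable = total - 2 (network and broadcast)
Usable hosts: 8388606


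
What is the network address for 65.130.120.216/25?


IP:   01000001.10000010.01111000.11011000
Mask: 11111111.11111111.11111111.10000000
AND operation:
Net:  01000001.10000010.01111000.10000000
Network: 65.130.120.128/25


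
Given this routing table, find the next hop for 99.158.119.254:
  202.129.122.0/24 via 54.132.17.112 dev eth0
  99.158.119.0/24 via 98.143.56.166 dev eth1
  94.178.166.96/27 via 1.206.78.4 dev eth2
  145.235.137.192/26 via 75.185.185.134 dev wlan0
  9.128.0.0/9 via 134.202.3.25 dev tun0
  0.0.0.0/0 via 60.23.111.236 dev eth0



Longest prefix match for 99.158.119.254:
  /24 202.129.122.0: no
  /24 99.158.119.0: MATCH
  /27 94.178.166.96: no
  /26 145.235.137.192: no
  /9 9.128.0.0: no
  /0 0.0.0.0: MATCH
Selected: next-hop 98.143.56.166 via eth1 (matched /24)


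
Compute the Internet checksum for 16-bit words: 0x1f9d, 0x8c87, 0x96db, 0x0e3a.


Sum all words (with carry folding):
+ 0x1f9d = 0x1f9d
+ 0x8c87 = 0xac24
+ 0x96db = 0x4300
+ 0x0e3a = 0x513a
One's complement: ~0x513a
Checksum = 0xaec5


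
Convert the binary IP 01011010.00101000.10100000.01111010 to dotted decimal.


01011010 = 90
00101000 = 40
10100000 = 160
01111010 = 122
IP: 90.40.160.122


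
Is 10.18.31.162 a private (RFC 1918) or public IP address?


RFC 1918 private ranges:
  10.0.0.0/8 (10.0.0.0 - 10.255.255.255)
  172.16.0.0/12 (172.16.0.0 - 172.31.255.255)
  192.168.0.0/16 (192.168.0.0 - 192.168.255.255)
Private (in 10.0.0.0/8)


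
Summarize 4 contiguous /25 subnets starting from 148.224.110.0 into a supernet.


Original prefix: /25
Number of subnets: 4 = 2^2
New prefix = 25 - 2 = 23
Supernet: 148.224.110.0/23


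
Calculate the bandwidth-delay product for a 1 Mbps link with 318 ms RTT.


BDP = bandwidth * RTT
= 1 Mbps * 318 ms
= 1 * 1e6 * 318 / 1000 bits
= 318000 bits
= 39750 bytes
= 38.8184 KB
BDP = 318000 bits (39750 bytes)


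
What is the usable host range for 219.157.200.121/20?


Network: 219.157.192.0
Broadcast: 219.157.207.255
First usable = network + 1
Last usable = broadcast - 1
Range: 219.157.192.1 to 219.157.207.254


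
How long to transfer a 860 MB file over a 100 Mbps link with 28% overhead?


Effective throughput = 100 * (1 - 28/100) = 72 Mbps
File size in Mb = 860 * 8 = 6880 Mb
Time = 6880 / 72
Time = 95.5556 seconds


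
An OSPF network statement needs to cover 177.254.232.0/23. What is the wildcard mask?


Subnet mask: 255.255.254.0
Wildcard = 255.255.255.255 - subnet mask
255 - 255 = 0
255 - 255 = 0
255 - 254 = 1
255 - 0 = 255
Wildcard: 0.0.1.255


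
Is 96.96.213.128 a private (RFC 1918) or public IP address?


RFC 1918 private ranges:
  10.0.0.0/8 (10.0.0.0 - 10.255.255.255)
  172.16.0.0/12 (172.16.0.0 - 172.31.255.255)
  192.168.0.0/16 (192.168.0.0 - 192.168.255.255)
Public (not in any RFC 1918 range)


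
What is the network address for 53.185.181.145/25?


IP:   00110101.10111001.10110101.10010001
Mask: 11111111.11111111.11111111.10000000
AND operation:
Net:  00110101.10111001.10110101.10000000
Network: 53.185.181.128/25


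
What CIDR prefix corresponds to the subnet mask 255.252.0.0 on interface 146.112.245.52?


Binary: 11111111.11111100.00000000.00000000
Count leading 1s
Prefix: /14


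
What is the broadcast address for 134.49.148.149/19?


Network: 134.49.128.0/19
Host bits = 13
Set all host bits to 1:
Broadcast: 134.49.159.255


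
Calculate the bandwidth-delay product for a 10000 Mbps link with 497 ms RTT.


BDP = bandwidth * RTT
= 10000 Mbps * 497 ms
= 10000 * 1e6 * 497 / 1000 bits
= 4970000000 bits
= 621250000 bytes
= 606689.4531 KB
BDP = 4970000000 bits (621250000 bytes)


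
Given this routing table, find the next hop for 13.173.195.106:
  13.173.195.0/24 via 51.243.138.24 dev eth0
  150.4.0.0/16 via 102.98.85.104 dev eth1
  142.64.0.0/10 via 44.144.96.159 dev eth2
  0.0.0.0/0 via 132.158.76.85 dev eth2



Longest prefix match for 13.173.195.106:
  /24 13.173.195.0: MATCH
  /16 150.4.0.0: no
  /10 142.64.0.0: no
  /0 0.0.0.0: MATCH
Selected: next-hop 51.243.138.24 via eth0 (matched /24)


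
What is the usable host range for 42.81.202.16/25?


Network: 42.81.202.0
Broadcast: 42.81.202.127
First usable = network + 1
Last usable = broadcast - 1
Range: 42.81.202.1 to 42.81.202.126


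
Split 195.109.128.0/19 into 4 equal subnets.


New prefix = 19 + 2 = 21
Each subnet has 2048 addresses
  195.109.128.0/21
  195.109.136.0/21
  195.109.144.0/21
  195.109.152.0/21
Subnets: 195.109.128.0/21, 195.109.136.0/21, 195.109.144.0/21, 195.109.152.0/21


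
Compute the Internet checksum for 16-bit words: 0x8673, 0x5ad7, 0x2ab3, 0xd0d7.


Sum all words (with carry folding):
+ 0x8673 = 0x8673
+ 0x5ad7 = 0xe14a
+ 0x2ab3 = 0x0bfe
+ 0xd0d7 = 0xdcd5
One's complement: ~0xdcd5
Checksum = 0x232a


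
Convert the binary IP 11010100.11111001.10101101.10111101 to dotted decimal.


11010100 = 212
11111001 = 249
10101101 = 173
10111101 = 189
IP: 212.249.173.189


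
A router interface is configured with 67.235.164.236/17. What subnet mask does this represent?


/17 means 17 network bits, 15 host bits
Binary: 11111111111111111000000000000000
Mask: 255.255.128.0


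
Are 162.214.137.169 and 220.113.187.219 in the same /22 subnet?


Mask: 255.255.252.0
162.214.137.169 AND mask = 162.214.136.0
220.113.187.219 AND mask = 220.113.184.0
No, different subnets (162.214.136.0 vs 220.113.184.0)


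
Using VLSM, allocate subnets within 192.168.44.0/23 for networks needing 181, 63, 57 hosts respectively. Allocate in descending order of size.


181 hosts -> /24 (254 usable): 192.168.44.0/24
63 hosts -> /25 (126 usable): 192.168.45.0/25
57 hosts -> /26 (62 usable): 192.168.45.128/26
Allocation: 192.168.44.0/24 (181 hosts, 254 usable); 192.168.45.0/25 (63 hosts, 126 usable); 192.168.45.128/26 (57 hosts, 62 usable)


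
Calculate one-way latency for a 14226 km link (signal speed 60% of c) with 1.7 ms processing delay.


Speed = 0.6 * 3e5 km/s = 180000 km/s
Propagation delay = 14226 / 180000 = 0.079 s = 79.0333 ms
Processing delay = 1.7 ms
Total one-way latency = 80.7333 ms


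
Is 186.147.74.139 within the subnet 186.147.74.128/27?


Subnet network: 186.147.74.128
Test IP AND mask: 186.147.74.128
Yes, 186.147.74.139 is in 186.147.74.128/27


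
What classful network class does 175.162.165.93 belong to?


First octet: 175
Binary: 10101111
10xxxxxx -> Class B (128-191)
Class B, default mask 255.255.0.0 (/16)


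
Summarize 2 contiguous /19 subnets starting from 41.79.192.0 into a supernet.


Original prefix: /19
Number of subnets: 2 = 2^1
New prefix = 19 - 1 = 18
Supernet: 41.79.192.0/18


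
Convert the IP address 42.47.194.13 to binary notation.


42 = 00101010
47 = 00101111
194 = 11000010
13 = 00001101
Binary: 00101010.00101111.11000010.00001101


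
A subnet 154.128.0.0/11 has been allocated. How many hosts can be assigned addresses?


Host bits = 32 - 11 = 21
Total addresses = 2^21 = 2097152
Usable = total - 2 (network and broadcast)
Usable hosts: 2097150


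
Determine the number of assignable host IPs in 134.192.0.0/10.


Host bits = 32 - 10 = 22
Total addresses = 2^22 = 4194304
Usable = total - 2 (network and broadcast)
Usable hosts: 4194302


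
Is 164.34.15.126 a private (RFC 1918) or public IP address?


RFC 1918 private ranges:
  10.0.0.0/8 (10.0.0.0 - 10.255.255.255)
  172.16.0.0/12 (172.16.0.0 - 172.31.255.255)
  192.168.0.0/16 (192.168.0.0 - 192.168.255.255)
Public (not in any RFC 1918 range)


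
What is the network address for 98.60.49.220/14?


IP:   01100010.00111100.00110001.11011100
Mask: 11111111.11111100.00000000.00000000
AND operation:
Net:  01100010.00111100.00000000.00000000
Network: 98.60.0.0/14
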